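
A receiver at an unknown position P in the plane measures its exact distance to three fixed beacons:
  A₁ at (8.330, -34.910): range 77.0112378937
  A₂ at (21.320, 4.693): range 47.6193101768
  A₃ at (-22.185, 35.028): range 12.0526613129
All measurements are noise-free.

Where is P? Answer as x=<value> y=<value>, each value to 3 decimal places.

eq1: (x − 8.330)² + (y + 34.910)² = 77.0112378937²
eq2: (x − 21.320)² + (y − 4.693)² = 47.6193101768²
eq3: (x + 22.185)² + (y − 35.028)² = 12.0526613129²
eq2−eq1, eq2−eq3 (x²,y² cancel):
  -25.980·x − 79.206·y = -2851.601709
  -87.010·x + 60.670·y = 3364.900417
det = -25.980·60.670 − -79.206·-87.010 = -8467.920660
x = (-2851.601709·60.670 − -79.206·3364.900417) / -8467.920660 = -11.043281
y = (-25.980·3364.900417 − -2851.601709·-87.010) / -8467.920660 = 39.624601

x=-11.043 y=39.625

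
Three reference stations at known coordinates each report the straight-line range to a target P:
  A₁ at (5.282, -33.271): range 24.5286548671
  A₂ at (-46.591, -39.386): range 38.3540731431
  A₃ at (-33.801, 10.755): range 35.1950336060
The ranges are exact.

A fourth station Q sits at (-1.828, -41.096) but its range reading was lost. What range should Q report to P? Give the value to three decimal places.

25.765

eq1: (x − 5.282)² + (y + 33.271)² = 24.5286548671²
eq2: (x + 46.591)² + (y + 39.386)² = 38.3540731431²
eq3: (x + 33.801)² + (y − 10.755)² = 35.1950336060²
eq2−eq1, eq2−eq3 (x²,y² cancel):
  103.746·x + 12.230·y = -1717.739295
  25.580·x + 100.282·y = -2231.456115
det = 103.746·100.282 − 12.230·25.580 = 10091.012972
x = (-1717.739295·100.282 − 12.230·-2231.456115) / 10091.012972 = -14.366013
y = (103.746·-2231.456115 − -1717.739295·25.580) / 10091.012972 = -18.587319
|P − Q| = √((-14.366013 − -1.828)² + (-18.587319 − -41.096)²) = 25.765141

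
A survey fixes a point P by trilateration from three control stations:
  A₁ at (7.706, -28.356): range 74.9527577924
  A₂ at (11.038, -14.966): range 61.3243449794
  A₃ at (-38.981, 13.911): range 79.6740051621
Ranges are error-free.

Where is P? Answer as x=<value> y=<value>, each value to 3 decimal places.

eq1: (x − 7.706)² + (y + 28.356)² = 74.9527577924²
eq2: (x − 11.038)² + (y + 14.966)² = 61.3243449794²
eq3: (x + 38.981)² + (y − 13.911)² = 79.6740051621²
eq1−eq3, eq1−eq2 (x²,y² cancel):
  -93.374·x + 84.534·y = 119.557912
  6.664·x + 26.780·y = 1339.614042
det = -93.374·26.780 − 84.534·6.664 = -3063.890296
x = (119.557912·26.780 − 84.534·1339.614042) / -3063.890296 = 35.915507
y = (-93.374·1339.614042 − 119.557912·6.664) / -3063.890296 = 41.085628

x=35.916 y=41.086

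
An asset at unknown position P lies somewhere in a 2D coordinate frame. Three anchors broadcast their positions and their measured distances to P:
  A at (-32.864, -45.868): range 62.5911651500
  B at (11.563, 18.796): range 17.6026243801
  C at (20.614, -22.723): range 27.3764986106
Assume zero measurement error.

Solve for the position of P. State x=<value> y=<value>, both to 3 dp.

eq1: (x + 32.864)² + (y + 45.868)² = 62.5911651500²
eq2: (x − 11.563)² + (y − 18.796)² = 17.6026243801²
eq3: (x − 20.614)² + (y + 22.723)² = 27.3764986106²
eq3−eq2, eq3−eq1 (x²,y² cancel):
  -18.102·x + 83.038·y = -14.658849
  -106.956·x − 46.290·y = -925.537084
det = -18.102·-46.290 − 83.038·-106.956 = 9719.353908
x = (-14.658849·-46.290 − 83.038·-925.537084) / 9719.353908 = 7.977208
y = (-18.102·-925.537084 − -14.658849·-106.956) / 9719.353908 = 1.562472

x=7.977 y=1.562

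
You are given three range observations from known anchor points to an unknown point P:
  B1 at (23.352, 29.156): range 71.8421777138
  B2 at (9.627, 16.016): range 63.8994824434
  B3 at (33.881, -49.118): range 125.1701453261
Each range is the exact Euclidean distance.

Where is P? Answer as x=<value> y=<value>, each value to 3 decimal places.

x=-46.222 y=47.064

eq1: (x − 23.352)² + (y − 29.156)² = 71.8421777138²
eq2: (x − 9.627)² + (y − 16.016)² = 63.8994824434²
eq3: (x − 33.881)² + (y + 49.118)² = 125.1701453261²
eq3−eq2, eq3−eq1 (x²,y² cancel):
  -48.508·x + 130.268·y = 8373.112724
  -21.058·x + 156.548·y = 8341.154937
det = -48.508·156.548 − 130.268·-21.058 = -4850.646840
x = (8373.112724·156.548 − 130.268·8341.154937) / -4850.646840 = -46.222388
y = (-48.508·8341.154937 − 8373.112724·-21.058) / -4850.646840 = 47.064184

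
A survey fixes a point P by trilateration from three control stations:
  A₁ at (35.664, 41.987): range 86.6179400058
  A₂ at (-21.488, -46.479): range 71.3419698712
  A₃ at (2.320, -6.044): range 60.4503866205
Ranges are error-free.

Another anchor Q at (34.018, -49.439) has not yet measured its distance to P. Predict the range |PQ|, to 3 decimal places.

eq1: (x − 35.664)² + (y − 41.987)² = 86.6179400058²
eq2: (x + 21.488)² + (y + 46.479)² = 71.3419698712²
eq3: (x − 2.320)² + (y + 6.044)² = 60.4503866205²
eq2−eq1, eq2−eq3 (x²,y² cancel):
  114.304·x + 176.932·y = -2000.193386
  47.616·x + 80.870·y = -1144.691826
det = 114.304·80.870 − 176.932·47.616 = 818.970368
x = (-2000.193386·80.870 − 176.932·-1144.691826) / 818.970368 = 49.790538
y = (114.304·-1144.691826 − -2000.193386·47.616) / 818.970368 = -43.471226
|P − Q| = √((49.790538 − 34.018)² + (-43.471226 − -49.439)²) = 16.863786

16.864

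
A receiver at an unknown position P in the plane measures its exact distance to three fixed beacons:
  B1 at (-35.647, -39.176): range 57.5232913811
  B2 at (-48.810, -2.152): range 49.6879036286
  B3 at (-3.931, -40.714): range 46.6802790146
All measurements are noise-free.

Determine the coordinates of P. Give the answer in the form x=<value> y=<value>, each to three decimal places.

eq1: (x + 35.647)² + (y + 39.176)² = 57.5232913811²
eq2: (x + 48.810)² + (y + 2.152)² = 49.6879036286²
eq3: (x + 3.931)² + (y + 40.714)² = 46.6802790146²
eq1−eq2, eq1−eq3 (x²,y² cancel):
  -26.326·x + 74.048·y = 421.620903
  63.432·x − 3.076·y = -2.504426
det = -26.326·-3.076 − 74.048·63.432 = -4616.033960
x = (421.620903·-3.076 − 74.048·-2.504426) / -4616.033960 = 0.240782
y = (-26.326·-2.504426 − 421.620903·63.432) / -4616.033960 = 5.779491

x=0.241 y=5.779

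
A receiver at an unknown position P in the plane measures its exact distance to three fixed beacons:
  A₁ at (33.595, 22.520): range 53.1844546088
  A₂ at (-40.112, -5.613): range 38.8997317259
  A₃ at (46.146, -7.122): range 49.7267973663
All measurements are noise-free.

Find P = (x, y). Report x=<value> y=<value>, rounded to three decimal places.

x=-2.720 y=-16.337

eq1: (x − 33.595)² + (y − 22.520)² = 53.1844546088²
eq2: (x + 40.112)² + (y + 5.613)² = 38.8997317259²
eq3: (x − 46.146)² + (y + 7.122)² = 49.7267973663²
eq1−eq3, eq1−eq2 (x²,y² cancel):
  25.102·x − 59.284·y = 900.233611
  -147.414·x − 56.266·y = 1320.100972
det = 25.102·-56.266 − -59.284·-147.414 = -10151.680708
x = (900.233611·-56.266 − -59.284·1320.100972) / -10151.680708 = -2.719581
y = (25.102·1320.100972 − 900.233611·-147.414) / -10151.680708 = -16.336626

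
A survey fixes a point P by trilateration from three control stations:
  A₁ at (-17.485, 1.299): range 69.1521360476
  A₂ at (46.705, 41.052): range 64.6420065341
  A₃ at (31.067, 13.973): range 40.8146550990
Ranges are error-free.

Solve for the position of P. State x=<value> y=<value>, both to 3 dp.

eq1: (x + 17.485)² + (y − 1.299)² = 69.1521360476²
eq2: (x − 46.705)² + (y − 41.052)² = 64.6420065341²
eq3: (x − 31.067)² + (y − 13.973)² = 40.8146550990²
eq2−eq3, eq2−eq1 (x²,y² cancel):
  -31.276·x − 54.158·y = -193.467573
  -128.380·x − 79.506·y = -4162.640014
det = -31.276·-79.506 − -54.158·-128.380 = -4466.174384
x = (-193.467573·-79.506 − -54.158·-4162.640014) / -4466.174384 = 47.033189
y = (-31.276·-4162.640014 − -193.467573·-128.380) / -4466.174384 = -23.589173

x=47.033 y=-23.589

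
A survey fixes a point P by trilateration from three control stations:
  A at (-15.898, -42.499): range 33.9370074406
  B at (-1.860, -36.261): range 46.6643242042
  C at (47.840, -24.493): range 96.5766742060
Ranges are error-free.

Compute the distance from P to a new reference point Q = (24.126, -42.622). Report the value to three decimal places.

73.190

eq1: (x + 15.898)² + (y + 42.499)² = 33.9370074406²
eq2: (x + 1.860)² + (y + 36.261)² = 46.6643242042²
eq3: (x − 47.840)² + (y + 24.493)² = 96.5766742060²
eq3−eq2, eq3−eq1 (x²,y² cancel):
  -99.400·x − 23.536·y = 5579.241919
  -127.476·x − 36.012·y = 7345.672283
det = -99.400·-36.012 − -23.536·-127.476 = 579.317664
x = (5579.241919·-36.012 − -23.536·7345.672283) / 579.317664 = -48.387817
y = (-99.400·7345.672283 − 5579.241919·-127.476) / 579.317664 = -32.694294
|P − Q| = √((-48.387817 − 24.126)² + (-32.694294 − -42.622)²) = 73.190252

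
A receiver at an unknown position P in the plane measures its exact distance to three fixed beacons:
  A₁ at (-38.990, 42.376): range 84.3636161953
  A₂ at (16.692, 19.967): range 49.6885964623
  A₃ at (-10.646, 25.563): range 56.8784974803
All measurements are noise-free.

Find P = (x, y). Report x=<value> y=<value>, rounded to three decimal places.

x=6.509 y=-28.667

eq1: (x + 38.990)² + (y − 42.376)² = 84.3636161953²
eq2: (x − 16.692)² + (y − 19.967)² = 49.6885964623²
eq3: (x + 10.646)² + (y − 25.563)² = 56.8784974803²
eq3−eq1, eq3−eq2 (x²,y² cancel):
  -56.688·x + 33.626·y = -1332.915071
  54.676·x − 11.192·y = 676.706525
det = -56.688·-11.192 − 33.626·54.676 = -1204.083080
x = (-1332.915071·-11.192 − 33.626·676.706525) / -1204.083080 = 6.508644
y = (-56.688·676.706525 − -1332.915071·54.676) / -1204.083080 = -28.666896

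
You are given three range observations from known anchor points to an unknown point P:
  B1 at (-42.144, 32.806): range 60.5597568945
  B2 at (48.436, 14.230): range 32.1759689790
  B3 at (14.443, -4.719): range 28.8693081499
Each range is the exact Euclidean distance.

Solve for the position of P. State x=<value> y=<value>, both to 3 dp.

eq1: (x + 42.144)² + (y − 32.806)² = 60.5597568945²
eq2: (x − 48.436)² + (y − 14.230)² = 32.1759689790²
eq3: (x − 14.443)² + (y + 4.719)² = 28.8693081499²
eq1−eq2, eq1−eq3 (x²,y² cancel):
  181.160·x − 37.152·y = 2328.379799
  113.174·x − 75.050·y = 212.566040
det = 181.160·-75.050 − -37.152·113.174 = -9391.417552
x = (2328.379799·-75.050 − -37.152·212.566040) / -9391.417552 = 17.765971
y = (181.160·212.566040 − 2328.379799·113.174) / -9391.417552 = 23.958427

x=17.766 y=23.958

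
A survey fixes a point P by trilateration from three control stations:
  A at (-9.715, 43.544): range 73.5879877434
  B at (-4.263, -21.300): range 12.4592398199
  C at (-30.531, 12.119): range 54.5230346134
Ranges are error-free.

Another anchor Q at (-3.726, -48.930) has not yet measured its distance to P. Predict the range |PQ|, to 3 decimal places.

22.775

eq1: (x + 9.715)² + (y − 43.544)² = 73.5879877434²
eq2: (x + 4.263)² + (y + 21.300)² = 12.4592398199²
eq3: (x + 30.531)² + (y − 12.119)² = 54.5230346134²
eq1−eq2, eq1−eq3 (x²,y² cancel):
  10.904·x − 129.688·y = 3741.361291
  -41.632·x − 62.850·y = 1530.981598
det = 10.904·-62.850 − -129.688·-41.632 = -6084.487216
x = (3741.361291·-62.850 − -129.688·1530.981598) / -6084.487216 = 6.014412
y = (10.904·1530.981598 − 3741.361291·-41.632) / -6084.487216 = -28.343256
|P − Q| = √((6.014412 − -3.726)² + (-28.343256 − -48.930)²) = 22.774760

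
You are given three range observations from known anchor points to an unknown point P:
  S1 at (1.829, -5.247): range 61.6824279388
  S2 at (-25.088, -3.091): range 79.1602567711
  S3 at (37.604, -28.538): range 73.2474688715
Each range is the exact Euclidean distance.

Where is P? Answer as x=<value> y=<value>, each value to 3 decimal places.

x=38.012 y=44.708

eq1: (x − 1.829)² + (y + 5.247)² = 61.6824279388²
eq2: (x + 25.088)² + (y + 3.091)² = 79.1602567711²
eq3: (x − 37.604)² + (y + 28.538)² = 73.2474688715²
eq1−eq3, eq1−eq2 (x²,y² cancel):
  71.550·x − 46.582·y = 637.132230
  -53.834·x + 4.312·y = -1853.538561
det = 71.550·4.312 − -46.582·-53.834 = -2199.171788
x = (637.132230·4.312 − -46.582·-1853.538561) / -2199.171788 = 38.011682
y = (71.550·-1853.538561 − 637.132230·-53.834) / -2199.171788 = 44.708334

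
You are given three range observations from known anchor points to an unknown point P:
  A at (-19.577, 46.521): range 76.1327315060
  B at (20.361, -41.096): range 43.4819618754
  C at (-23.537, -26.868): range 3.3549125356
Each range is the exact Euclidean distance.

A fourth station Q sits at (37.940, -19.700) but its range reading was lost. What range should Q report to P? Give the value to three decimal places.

60.325

eq1: (x + 19.577)² + (y − 46.521)² = 76.1327315060²
eq2: (x − 20.361)² + (y + 41.096)² = 43.4819618754²
eq3: (x + 23.537)² + (y + 26.868)² = 3.3549125356²
eq2−eq1, eq2−eq3 (x²,y² cancel):
  -79.876·x + 175.234·y = -3461.500965
  -87.796·x + 28.456·y = 1051.853826
det = -79.876·28.456 − 175.234·-87.796 = 13111.892808
x = (-3461.500965·28.456 − 175.234·1051.853826) / 13111.892808 = -21.569809
y = (-79.876·1051.853826 − -3461.500965·-87.796) / 13111.892808 = -29.585646
|P − Q| = √((-21.569809 − 37.940)² + (-29.585646 − -19.700)²) = 60.325313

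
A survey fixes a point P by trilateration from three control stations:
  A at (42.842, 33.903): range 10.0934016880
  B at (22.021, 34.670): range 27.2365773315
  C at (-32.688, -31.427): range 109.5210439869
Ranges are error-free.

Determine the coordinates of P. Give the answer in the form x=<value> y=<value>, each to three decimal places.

eq1: (x − 42.842)² + (y − 33.903)² = 10.0934016880²
eq2: (x − 22.021)² + (y − 34.670)² = 27.2365773315²
eq3: (x + 32.688)² + (y + 31.427)² = 109.5210439869²
eq3−eq2, eq3−eq1 (x²,y² cancel):
  109.418·x + 132.194·y = 10883.799599
  151.060·x + 130.660·y = 12821.671018
det = 109.418·130.660 − 132.194·151.060 = -5672.669760
x = (10883.799599·130.660 − 132.194·12821.671018) / -5672.669760 = 48.102698
y = (109.418·12821.671018 − 10883.799599·151.060) / -5672.669760 = 42.517047

x=48.103 y=42.517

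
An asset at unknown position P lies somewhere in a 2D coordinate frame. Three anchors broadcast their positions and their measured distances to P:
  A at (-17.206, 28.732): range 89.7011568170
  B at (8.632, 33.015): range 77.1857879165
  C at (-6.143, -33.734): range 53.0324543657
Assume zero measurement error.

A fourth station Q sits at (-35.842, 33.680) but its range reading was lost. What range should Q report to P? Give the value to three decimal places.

106.902

eq1: (x + 17.206)² + (y − 28.732)² = 89.7011568170²
eq2: (x − 8.632)² + (y − 33.015)² = 77.1857879165²
eq3: (x + 6.143)² + (y + 33.734)² = 53.0324543657²
eq2−eq1, eq2−eq3 (x²,y² cancel):
  -51.676·x − 8.566·y = -2131.579067
  -29.550·x − 133.498·y = 3156.422196
det = -51.676·-133.498 − -8.566·-29.550 = 6645.517348
x = (-2131.579067·-133.498 − -8.566·3156.422196) / 6645.517348 = 46.888668
y = (-51.676·3156.422196 − -2131.579067·-29.550) / 6645.517348 = -34.022849
|P − Q| = √((46.888668 − -35.842)² + (-34.022849 − 33.680)²) = 106.902007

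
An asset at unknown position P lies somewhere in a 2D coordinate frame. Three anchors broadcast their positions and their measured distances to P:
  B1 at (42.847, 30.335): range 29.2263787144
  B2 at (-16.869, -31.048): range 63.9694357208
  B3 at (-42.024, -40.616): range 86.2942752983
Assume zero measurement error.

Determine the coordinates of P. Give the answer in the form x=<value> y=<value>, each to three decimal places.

eq1: (x − 42.847)² + (y − 30.335)² = 29.2263787144²
eq2: (x + 16.869)² + (y + 31.048)² = 63.9694357208²
eq3: (x + 42.024)² + (y + 40.616)² = 86.2942752983²
eq2−eq1, eq2−eq3 (x²,y² cancel):
  119.432·x + 122.766·y = 4745.443663
  -50.310·x − 19.136·y = -1187.478676
det = 119.432·-19.136 − 122.766·-50.310 = 3890.906708
x = (4745.443663·-19.136 − 122.766·-1187.478676) / 3890.906708 = 14.128634
y = (119.432·-1187.478676 − 4745.443663·-50.310) / 3890.906708 = 24.909443

x=14.129 y=24.909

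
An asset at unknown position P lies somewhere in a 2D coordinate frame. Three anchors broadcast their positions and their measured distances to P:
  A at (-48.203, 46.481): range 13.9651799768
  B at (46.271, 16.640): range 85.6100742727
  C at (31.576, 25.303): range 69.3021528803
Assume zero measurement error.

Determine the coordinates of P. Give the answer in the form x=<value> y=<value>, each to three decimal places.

eq1: (x + 48.203)² + (y − 46.481)² = 13.9651799768²
eq2: (x − 46.271)² + (y − 16.640)² = 85.6100742727²
eq3: (x − 31.576)² + (y − 25.303)² = 69.3021528803²
eq3−eq2, eq3−eq1 (x²,y² cancel):
  29.390·x − 17.326·y = -1745.686967
  -159.558·x + 42.356·y = 7454.489127
det = 29.390·42.356 − -17.326·-159.558 = -1519.659068
x = (-1745.686967·42.356 − -17.326·7454.489127) / -1519.659068 = -36.334572
y = (29.390·7454.489127 − -1745.686967·-159.558) / -1519.659068 = 39.121200

x=-36.335 y=39.121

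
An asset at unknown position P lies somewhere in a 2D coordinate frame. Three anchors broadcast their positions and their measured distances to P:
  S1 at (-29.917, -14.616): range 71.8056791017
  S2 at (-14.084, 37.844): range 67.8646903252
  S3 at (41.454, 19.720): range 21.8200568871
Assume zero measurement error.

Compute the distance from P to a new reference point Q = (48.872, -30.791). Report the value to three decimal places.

29.818

eq1: (x + 29.917)² + (y + 14.616)² = 71.8056791017²
eq2: (x + 14.084)² + (y − 37.844)² = 67.8646903252²
eq3: (x − 41.454)² + (y − 19.720)² = 21.8200568871²
eq1−eq3, eq1−eq2 (x²,y² cancel):
  142.742·x + 68.672·y = 5678.598840
  31.666·x + 104.920·y = 1072.312405
det = 142.742·104.920 − 68.672·31.666 = 12801.923088
x = (5678.598840·104.920 − 68.672·1072.312405) / 12801.923088 = 40.787681
y = (142.742·1072.312405 − 5678.598840·31.666) / 12801.923088 = -2.089881
|P − Q| = √((40.787681 − 48.872)² + (-2.089881 − -30.791)²) = 29.817955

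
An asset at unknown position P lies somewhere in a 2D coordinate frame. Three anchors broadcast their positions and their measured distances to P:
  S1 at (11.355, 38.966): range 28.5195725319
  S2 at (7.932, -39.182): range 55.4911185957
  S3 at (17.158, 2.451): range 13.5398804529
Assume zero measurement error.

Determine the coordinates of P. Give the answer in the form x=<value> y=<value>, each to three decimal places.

x=24.645 y=13.732

eq1: (x − 11.355)² + (y − 38.966)² = 28.5195725319²
eq2: (x − 7.932)² + (y + 39.182)² = 55.4911185957²
eq3: (x − 17.158)² + (y − 2.451)² = 13.5398804529²
eq3−eq1, eq3−eq2 (x²,y² cancel):
  -11.606·x + 73.030·y = 716.843161
  -18.452·x − 83.266·y = -1598.194497
det = -11.606·-83.266 − 73.030·-18.452 = 2313.934756
x = (716.843161·-83.266 − 73.030·-1598.194497) / 2313.934756 = 24.645242
y = (-11.606·-1598.194497 − 716.843161·-18.452) / 2313.934756 = 13.732382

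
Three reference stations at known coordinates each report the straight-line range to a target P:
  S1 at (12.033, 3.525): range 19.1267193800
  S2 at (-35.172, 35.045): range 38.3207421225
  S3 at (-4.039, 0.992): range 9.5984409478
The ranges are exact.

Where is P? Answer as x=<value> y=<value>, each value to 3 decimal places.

eq1: (x − 12.033)² + (y − 3.525)² = 19.1267193800²
eq2: (x + 35.172)² + (y − 35.045)² = 38.3207421225²
eq3: (x + 4.039)² + (y − 0.992)² = 9.5984409478²
eq1−eq3, eq1−eq2 (x²,y² cancel):
  -32.144·x − 5.066·y = 133.780197
  -94.410·x + 63.040·y = 1205.355012
det = -32.144·63.040 − -5.066·-94.410 = -2504.638820
x = (133.780197·63.040 − -5.066·1205.355012) / -2504.638820 = -5.805161
y = (-32.144·1205.355012 − 133.780197·-94.410) / -2504.638820 = 10.426551

x=-5.805 y=10.427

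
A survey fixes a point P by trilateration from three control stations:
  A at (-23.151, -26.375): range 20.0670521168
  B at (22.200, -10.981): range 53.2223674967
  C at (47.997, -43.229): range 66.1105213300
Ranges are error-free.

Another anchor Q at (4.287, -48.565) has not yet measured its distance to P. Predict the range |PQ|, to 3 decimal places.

eq1: (x + 23.151)² + (y + 26.375)² = 20.0670521168²
eq2: (x − 22.200)² + (y + 10.981)² = 53.2223674967²
eq3: (x − 47.997)² + (y + 43.229)² = 66.1105213300²
eq3−eq2, eq3−eq1 (x²,y² cancel):
  -51.594·x + 64.496·y = -2021.055460
  -142.296·x + 33.708·y = 1027.065426
det = -51.594·33.708 − 64.496·-142.296 = 7438.392264
x = (-2021.055460·33.708 − 64.496·1027.065426) / 7438.392264 = -18.064031
y = (-51.594·1027.065426 − -2021.055460·-142.296) / 7438.392264 = -45.786577
|P − Q| = √((-18.064031 − 4.287)² + (-45.786577 − -48.565)²) = 22.523060

22.523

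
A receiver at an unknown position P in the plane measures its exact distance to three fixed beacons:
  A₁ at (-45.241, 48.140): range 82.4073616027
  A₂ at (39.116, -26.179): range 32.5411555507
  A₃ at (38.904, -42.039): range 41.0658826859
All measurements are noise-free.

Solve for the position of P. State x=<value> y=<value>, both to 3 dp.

eq1: (x + 45.241)² + (y − 48.140)² = 82.4073616027²
eq2: (x − 39.116)² + (y + 26.179)² = 32.5411555507²
eq3: (x − 38.904)² + (y + 42.039)² = 41.0658826859²
eq3−eq2, eq3−eq1 (x²,y² cancel):
  0.424·x + 31.720·y = -437.917324
  -168.290·x + 180.358·y = -4021.157582
det = 0.424·180.358 − 31.720·-168.290 = 5414.630592
x = (-437.917324·180.358 − 31.720·-4021.157582) / 5414.630592 = 8.969998
y = (0.424·-4021.157582 − -437.917324·-168.290) / 5414.630592 = -13.925618

x=8.970 y=-13.926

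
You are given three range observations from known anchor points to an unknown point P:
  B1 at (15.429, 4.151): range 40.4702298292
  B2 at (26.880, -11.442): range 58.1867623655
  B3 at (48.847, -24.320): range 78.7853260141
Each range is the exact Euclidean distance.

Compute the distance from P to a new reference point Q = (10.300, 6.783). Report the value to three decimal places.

37.483

eq1: (x − 15.429)² + (y − 4.151)² = 40.4702298292²
eq2: (x − 26.880)² + (y + 11.442)² = 58.1867623655²
eq3: (x − 48.847)² + (y + 24.320)² = 78.7853260141²
eq3−eq2, eq3−eq1 (x²,y² cancel):
  -43.934·x + 25.756·y = 697.390236
  -66.836·x + 56.942·y = 1847.081126
det = -43.934·56.942 − 25.756·-66.836 = -780.261812
x = (697.390236·56.942 − 25.756·1847.081126) / -780.261812 = 10.076908
y = (-43.934·1847.081126 − 697.390236·-66.836) / -780.261812 = 44.265768
|P − Q| = √((10.076908 − 10.300)² + (44.265768 − 6.783)²) = 37.483432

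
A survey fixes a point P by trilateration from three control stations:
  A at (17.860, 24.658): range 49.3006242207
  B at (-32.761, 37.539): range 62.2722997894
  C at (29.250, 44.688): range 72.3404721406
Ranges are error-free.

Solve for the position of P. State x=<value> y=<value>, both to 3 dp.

x=-5.800 y=-18.594

eq1: (x − 17.860)² + (y − 24.658)² = 49.3006242207²
eq2: (x + 32.761)² + (y − 37.539)² = 62.2722997894²
eq3: (x − 29.250)² + (y − 44.688)² = 72.3404721406²
eq3−eq1, eq3−eq2 (x²,y² cancel):
  -22.780·x − 40.060·y = 877.009081
  -124.022·x − 14.298·y = 985.184386
det = -22.780·-14.298 − -40.060·-124.022 = -4642.612880
x = (877.009081·-14.298 − -40.060·985.184386) / -4642.612880 = -5.799969
y = (-22.780·985.184386 − 877.009081·-124.022) / -4642.612880 = -18.594253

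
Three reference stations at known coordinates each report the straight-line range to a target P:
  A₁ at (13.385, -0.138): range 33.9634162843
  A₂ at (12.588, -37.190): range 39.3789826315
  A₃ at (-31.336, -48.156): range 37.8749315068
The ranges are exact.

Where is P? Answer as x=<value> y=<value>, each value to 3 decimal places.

eq1: (x − 13.385)² + (y + 0.138)² = 33.9634162843²
eq2: (x − 12.588)² + (y + 37.190)² = 39.3789826315²
eq3: (x + 31.336)² + (y + 48.156)² = 37.8749315068²
eq3−eq1, eq3−eq2 (x²,y² cancel):
  89.442·x + 96.036·y = -2840.771172
  87.848·x + 21.932·y = -1875.585224
det = 89.442·21.932 − 96.036·87.848 = -6474.928584
x = (-2840.771172·21.932 − 96.036·-1875.585224) / -6474.928584 = -18.196326
y = (89.442·-1875.585224 − -2840.771172·87.848) / -6474.928584 = -12.633340

x=-18.196 y=-12.633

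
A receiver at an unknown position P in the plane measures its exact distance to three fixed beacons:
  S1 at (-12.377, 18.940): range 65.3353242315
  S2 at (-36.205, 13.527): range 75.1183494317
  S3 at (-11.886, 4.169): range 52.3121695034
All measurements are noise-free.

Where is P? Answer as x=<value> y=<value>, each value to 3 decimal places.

eq1: (x + 12.377)² + (y − 18.940)² = 65.3353242315²
eq2: (x + 36.205)² + (y − 13.527)² = 75.1183494317²
eq3: (x + 11.886)² + (y − 4.169)² = 52.3121695034²
eq2−eq1, eq2−eq3 (x²,y² cancel):
  47.656·x + 10.826·y = 392.193804
  48.638·x − 18.716·y = 1571.079146
det = 47.656·-18.716 − 10.826·48.638 = -1418.484684
x = (392.193804·-18.716 − 10.826·1571.079146) / -1418.484684 = 17.165361
y = (47.656·1571.079146 − 392.193804·48.638) / -1418.484684 = -39.334810

x=17.165 y=-39.335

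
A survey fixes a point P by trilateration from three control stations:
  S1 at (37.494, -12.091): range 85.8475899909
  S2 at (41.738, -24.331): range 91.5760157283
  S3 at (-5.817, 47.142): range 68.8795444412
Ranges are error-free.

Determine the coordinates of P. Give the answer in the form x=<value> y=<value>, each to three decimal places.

x=-48.211 y=-7.146

eq1: (x − 37.494)² + (y + 12.091)² = 85.8475899909²
eq2: (x − 41.738)² + (y + 24.331)² = 91.5760157283²
eq3: (x + 5.817)² + (y − 47.142)² = 68.8795444412²
eq1−eq2, eq1−eq3 (x²,y² cancel):
  8.488·x − 24.480·y = -234.292061
  -86.622·x + 118.466·y = 3329.630401
det = 8.488·118.466 − -24.480·-86.622 = -1114.967152
x = (-234.292061·118.466 − -24.480·3329.630401) / -1114.967152 = -48.211025
y = (8.488·3329.630401 − -234.292061·-86.622) / -1114.967152 = -7.145552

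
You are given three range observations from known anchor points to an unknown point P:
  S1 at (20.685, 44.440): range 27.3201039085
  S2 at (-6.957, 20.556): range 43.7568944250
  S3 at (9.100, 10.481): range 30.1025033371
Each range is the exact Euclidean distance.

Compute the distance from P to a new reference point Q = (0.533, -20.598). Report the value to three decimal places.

eq1: (x − 20.685)² + (y − 44.440)² = 27.3201039085²
eq2: (x + 6.957)² + (y − 20.556)² = 43.7568944250²
eq3: (x − 9.100)² + (y − 10.481)² = 30.1025033371²
eq2−eq1, eq2−eq3 (x²,y² cancel):
  55.284·x + 47.768·y = 3100.111572
  32.114·x − 20.150·y = 730.217479
det = 55.284·-20.150 − 47.768·32.114 = -2647.994152
x = (3100.111572·-20.150 − 47.768·730.217479) / -2647.994152 = 36.763026
y = (55.284·730.217479 − 3100.111572·32.114) / -2647.994152 = 22.351877
|P − Q| = √((36.763026 − 0.533)² + (22.351877 − -20.598)²) = 56.189916

56.190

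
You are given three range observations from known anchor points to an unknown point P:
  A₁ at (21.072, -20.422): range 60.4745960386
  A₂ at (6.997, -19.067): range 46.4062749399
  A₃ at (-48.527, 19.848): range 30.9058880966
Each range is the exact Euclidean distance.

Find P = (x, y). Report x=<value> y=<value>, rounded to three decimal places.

eq1: (x − 21.072)² + (y + 20.422)² = 60.4745960386²
eq2: (x − 6.997)² + (y + 19.067)² = 46.4062749399²
eq3: (x + 48.527)² + (y − 19.848)² = 30.9058880966²
eq2−eq1, eq2−eq3 (x²,y² cancel):
  28.150·x − 2.710·y = -1055.055642
  -111.048·x + 77.830·y = 3534.672770
det = 28.150·77.830 − -2.710·-111.048 = 1889.974420
x = (-1055.055642·77.830 − -2.710·3534.672770) / 1889.974420 = -38.379365
y = (28.150·3534.672770 − -1055.055642·-111.048) / 1889.974420 = -9.344455

x=-38.379 y=-9.344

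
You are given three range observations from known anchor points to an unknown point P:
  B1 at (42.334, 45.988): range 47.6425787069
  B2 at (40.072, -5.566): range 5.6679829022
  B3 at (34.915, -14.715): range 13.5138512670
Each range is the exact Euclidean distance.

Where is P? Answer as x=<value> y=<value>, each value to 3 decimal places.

eq1: (x − 42.334)² + (y − 45.988)² = 47.6425787069²
eq2: (x − 40.072)² + (y + 5.566)² = 5.6679829022²
eq3: (x − 34.915)² + (y + 14.715)² = 13.5138512670²
eq1−eq3, eq1−eq2 (x²,y² cancel):
  -14.838·x − 121.406·y = -384.284120
  -4.524·x − 103.108·y = -32.628884
det = -14.838·-103.108 − -121.406·-4.524 = 980.675760
x = (-384.284120·-103.108 − -121.406·-32.628884) / 980.675760 = 36.364134
y = (-14.838·-32.628884 − -384.284120·-4.524) / 980.675760 = -1.279071

x=36.364 y=-1.279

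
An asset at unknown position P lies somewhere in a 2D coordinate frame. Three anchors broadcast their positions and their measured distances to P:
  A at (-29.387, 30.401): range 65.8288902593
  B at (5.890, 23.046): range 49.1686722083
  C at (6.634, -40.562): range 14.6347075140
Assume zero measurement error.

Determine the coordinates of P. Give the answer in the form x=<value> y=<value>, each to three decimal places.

eq1: (x + 29.387)² + (y − 30.401)² = 65.8288902593²
eq2: (x − 5.890)² + (y − 23.046)² = 49.1686722083²
eq3: (x − 6.634)² + (y + 40.562)² = 14.6347075140²
eq2−eq1, eq2−eq3 (x²,y² cancel):
  -70.554·x + 14.710·y = -693.878112
  1.488·x − 127.216·y = 3326.859247
det = -70.554·-127.216 − 14.710·1.488 = 8953.709184
x = (-693.878112·-127.216 − 14.710·3326.859247) / 8953.709184 = 4.393073
y = (-70.554·3326.859247 − -693.878112·1.488) / 8953.709184 = -26.099880

x=4.393 y=-26.100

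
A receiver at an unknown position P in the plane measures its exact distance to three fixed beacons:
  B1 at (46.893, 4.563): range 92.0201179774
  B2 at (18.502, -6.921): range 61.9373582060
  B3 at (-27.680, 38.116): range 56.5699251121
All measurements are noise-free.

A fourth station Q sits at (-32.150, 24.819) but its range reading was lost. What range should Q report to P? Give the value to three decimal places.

eq1: (x − 46.893)² + (y − 4.563)² = 92.0201179774²
eq2: (x − 18.502)² + (y + 6.921)² = 61.9373582060²
eq3: (x + 27.680)² + (y − 38.116)² = 56.5699251121²
eq2−eq1, eq2−eq3 (x²,y² cancel):
  56.782·x + 22.968·y = -2801.915598
  -92.364·x + 90.074·y = 2464.867525
det = 56.782·90.074 − 22.968·-92.364 = 7235.998220
x = (-2801.915598·90.074 − 22.968·2464.867525) / 7235.998220 = -42.702170
y = (56.782·2464.867525 − -2801.915598·-92.364) / 7235.998220 = -16.422893
|P − Q| = √((-42.702170 − -32.150)² + (-16.422893 − 24.819)²) = 42.570436

42.570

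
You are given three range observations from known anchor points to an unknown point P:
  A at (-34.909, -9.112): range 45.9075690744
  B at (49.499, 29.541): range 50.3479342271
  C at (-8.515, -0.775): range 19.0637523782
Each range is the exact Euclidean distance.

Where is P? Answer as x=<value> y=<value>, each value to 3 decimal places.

x=10.489 y=-2.288

eq1: (x + 34.909)² + (y + 9.112)² = 45.9075690744²
eq2: (x − 49.499)² + (y − 29.541)² = 50.3479342271²
eq3: (x + 8.515)² + (y + 0.775)² = 19.0637523782²
eq2−eq1, eq2−eq3 (x²,y² cancel):
  -168.816·x − 77.306·y = -1593.745274
  -116.028·x − 60.632·y = -1078.228006
det = -168.816·-60.632 − -77.306·-116.028 = 1265.991144
x = (-1593.745274·-60.632 − -77.306·-1078.228006) / 1265.991144 = 10.488596
y = (-168.816·-1078.228006 − -1593.745274·-116.028) / 1265.991144 = -2.288276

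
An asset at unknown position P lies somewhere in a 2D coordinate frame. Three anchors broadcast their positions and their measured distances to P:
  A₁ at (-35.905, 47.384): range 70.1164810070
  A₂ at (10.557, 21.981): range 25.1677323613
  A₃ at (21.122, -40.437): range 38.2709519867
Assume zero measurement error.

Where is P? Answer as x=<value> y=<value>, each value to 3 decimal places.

eq1: (x + 35.905)² + (y − 47.384)² = 70.1164810070²
eq2: (x − 10.557)² + (y − 21.981)² = 25.1677323613²
eq3: (x − 21.122)² + (y + 40.437)² = 38.2709519867²
eq2−eq1, eq2−eq3 (x²,y² cancel):
  -92.924·x + 50.806·y = -1343.108286
  21.130·x − 124.836·y = 655.424229
det = -92.924·-124.836 − 50.806·21.130 = 10526.729684
x = (-1343.108286·-124.836 − 50.806·655.424229) / 10526.729684 = 12.764532
y = (-92.924·655.424229 − -1343.108286·21.130) / 10526.729684 = -3.089731

x=12.765 y=-3.090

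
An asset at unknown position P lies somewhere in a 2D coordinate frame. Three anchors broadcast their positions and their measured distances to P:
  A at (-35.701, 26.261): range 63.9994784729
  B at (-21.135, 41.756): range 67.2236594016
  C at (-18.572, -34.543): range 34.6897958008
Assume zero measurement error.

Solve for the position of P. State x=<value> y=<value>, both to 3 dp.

x=11.397 y=-17.072

eq1: (x + 35.701)² + (y − 26.261)² = 63.9994784729²
eq2: (x + 21.135)² + (y − 41.756)² = 67.2236594016²
eq3: (x + 18.572)² + (y + 34.543)² = 34.6897958008²
eq1−eq3, eq1−eq2 (x²,y² cancel):
  34.258·x − 121.608·y = 2466.487823
  29.132·x + 30.990·y = -197.036900
det = 34.258·30.990 − -121.608·29.132 = 4604.339676
x = (2466.487823·30.990 − -121.608·-197.036900) / 4604.339676 = 11.396899
y = (34.258·-197.036900 − 2466.487823·29.132) / 4604.339676 = -17.071680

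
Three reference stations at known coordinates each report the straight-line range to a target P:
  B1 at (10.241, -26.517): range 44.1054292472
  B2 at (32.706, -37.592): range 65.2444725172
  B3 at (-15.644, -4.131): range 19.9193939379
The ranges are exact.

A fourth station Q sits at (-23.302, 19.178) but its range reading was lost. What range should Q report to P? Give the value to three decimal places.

eq1: (x − 10.241)² + (y + 26.517)² = 44.1054292472²
eq2: (x − 32.706)² + (y + 37.592)² = 65.2444725172²
eq3: (x + 15.644)² + (y + 4.131)² = 19.9193939379²
eq2−eq3, eq2−eq1 (x²,y² cancel):
  -96.700·x + 66.922·y = 1639.017936
  -44.930·x + 22.150·y = 636.740775
det = -96.700·22.150 − 66.922·-44.930 = 864.900460
x = (1639.017936·22.150 − 66.922·636.740775) / 864.900460 = -7.293000
y = (-96.700·636.740775 − 1639.017936·-44.930) / 864.900460 = 13.953332
|P − Q| = √((-7.293000 − -23.302)² + (13.953332 − 19.178)²) = 16.839990

16.840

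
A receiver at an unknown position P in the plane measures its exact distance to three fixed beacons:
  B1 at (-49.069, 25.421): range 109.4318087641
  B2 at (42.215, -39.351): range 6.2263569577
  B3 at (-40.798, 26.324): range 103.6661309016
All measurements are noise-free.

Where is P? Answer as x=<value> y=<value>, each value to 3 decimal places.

x=36.797 y=-42.419

eq1: (x + 49.069)² + (y − 25.421)² = 109.4318087641²
eq2: (x − 42.215)² + (y + 39.351)² = 6.2263569577²
eq3: (x + 40.798)² + (y − 26.324)² = 103.6661309016²
eq3−eq1, eq3−eq2 (x²,y² cancel):
  -16.542·x − 1.806·y = -532.089851
  166.026·x − 131.350·y = 11681.076821
det = -16.542·-131.350 − -1.806·166.026 = 2472.634656
x = (-532.089851·-131.350 − -1.806·11681.076821) / 2472.634656 = 36.797198
y = (-16.542·11681.076821 − -532.089851·166.026) / 2472.634656 = -42.419378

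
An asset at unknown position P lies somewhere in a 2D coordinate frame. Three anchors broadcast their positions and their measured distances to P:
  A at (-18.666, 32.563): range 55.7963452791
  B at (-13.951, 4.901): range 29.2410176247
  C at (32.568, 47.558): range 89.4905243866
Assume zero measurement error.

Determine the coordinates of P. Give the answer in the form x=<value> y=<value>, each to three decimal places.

eq1: (x + 18.666)² + (y − 32.563)² = 55.7963452791²
eq2: (x + 13.951)² + (y − 4.901)² = 29.2410176247²
eq3: (x − 32.568)² + (y − 47.558)² = 89.4905243866²
eq2−eq3, eq2−eq1 (x²,y² cancel):
  93.038·x + 85.314·y = -4049.729057
  -9.430·x + 55.324·y = -1068.076712
det = 93.038·55.324 − 85.314·-9.430 = 5951.745332
x = (-4049.729057·55.324 − 85.314·-1068.076712) / 5951.745332 = -22.333838
y = (93.038·-1068.076712 − -4049.729057·-9.430) / 5951.745332 = -23.112660

x=-22.334 y=-23.113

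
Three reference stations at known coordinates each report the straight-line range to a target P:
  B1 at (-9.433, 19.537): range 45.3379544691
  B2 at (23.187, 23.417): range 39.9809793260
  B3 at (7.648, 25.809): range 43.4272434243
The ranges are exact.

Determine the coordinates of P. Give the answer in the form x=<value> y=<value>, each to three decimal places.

x=18.373 y=-16.273

eq1: (x + 9.433)² + (y − 19.537)² = 45.3379544691²
eq2: (x − 23.187)² + (y − 23.417)² = 39.9809793260²
eq3: (x − 7.648)² + (y − 25.809)² = 43.4272434243²
eq3−eq2, eq3−eq1 (x²,y² cancel):
  31.078·x − 4.784·y = 648.843237
  -34.162·x − 12.544·y = -423.525171
det = 31.078·-12.544 − -4.784·-34.162 = -553.273440
x = (648.843237·-12.544 − -4.784·-423.525171) / -553.273440 = 18.372893
y = (31.078·-423.525171 − 648.843237·-34.162) / -553.273440 = -16.273088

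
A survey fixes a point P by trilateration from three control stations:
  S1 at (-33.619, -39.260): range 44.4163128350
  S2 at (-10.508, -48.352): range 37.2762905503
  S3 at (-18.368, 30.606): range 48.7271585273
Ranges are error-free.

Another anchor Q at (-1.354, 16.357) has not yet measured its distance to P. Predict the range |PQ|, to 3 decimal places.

eq1: (x + 33.619)² + (y + 39.260)² = 44.4163128350²
eq2: (x + 10.508)² + (y + 48.352)² = 37.2762905503²
eq3: (x + 18.368)² + (y − 30.606)² = 48.7271585273²
eq2−eq1, eq2−eq3 (x²,y² cancel):
  -46.222·x + 18.184·y = -360.036216
  -15.720·x + 157.916·y = -2159.037449
det = -46.222·157.916 − 18.184·-15.720 = -7013.340872
x = (-360.036216·157.916 − 18.184·-2159.037449) / -7013.340872 = 2.508867
y = (-46.222·-2159.037449 − -360.036216·-15.720) / -7013.340872 = -13.422313
|P − Q| = √((2.508867 − -1.354)² + (-13.422313 − 16.357)²) = 30.028807

30.029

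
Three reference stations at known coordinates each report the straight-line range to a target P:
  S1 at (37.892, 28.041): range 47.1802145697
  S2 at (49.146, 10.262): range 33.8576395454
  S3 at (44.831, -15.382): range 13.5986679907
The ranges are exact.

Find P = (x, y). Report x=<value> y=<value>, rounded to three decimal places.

eq1: (x − 37.892)² + (y − 28.041)² = 47.1802145697²
eq2: (x − 49.146)² + (y − 10.262)² = 33.8576395454²
eq3: (x − 44.831)² + (y + 15.382)² = 13.5986679907²
eq3−eq1, eq3−eq2 (x²,y² cancel):
  -13.878·x + 86.846·y = -2065.372016
  8.630·x + 51.288·y = -687.202509
det = -13.878·51.288 − 86.846·8.630 = -1461.255844
x = (-2065.372016·51.288 − 86.846·-687.202509) / -1461.255844 = 31.649496
y = (-13.878·-687.202509 − -2065.372016·8.630) / -1461.255844 = -18.724412

x=31.649 y=-18.724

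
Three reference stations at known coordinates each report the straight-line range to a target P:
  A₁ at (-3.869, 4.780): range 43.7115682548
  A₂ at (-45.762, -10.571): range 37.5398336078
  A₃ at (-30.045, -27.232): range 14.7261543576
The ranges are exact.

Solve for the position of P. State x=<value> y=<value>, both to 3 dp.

x=-18.523 y=-36.402

eq1: (x + 3.869)² + (y − 4.780)² = 43.7115682548²
eq2: (x + 45.762)² + (y + 10.571)² = 37.5398336078²
eq3: (x + 30.045)² + (y + 27.232)² = 14.7261543576²
eq2−eq3, eq2−eq1 (x²,y² cancel):
  31.434·x − 33.322·y = 630.756649
  83.786·x + 30.702·y = -2669.551216
det = 31.434·30.702 − -33.322·83.786 = 3757.003760
x = (630.756649·30.702 − -33.322·-2669.551216) / 3757.003760 = -18.522551
y = (31.434·-2669.551216 − 630.756649·83.786) / 3757.003760 = -36.402213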